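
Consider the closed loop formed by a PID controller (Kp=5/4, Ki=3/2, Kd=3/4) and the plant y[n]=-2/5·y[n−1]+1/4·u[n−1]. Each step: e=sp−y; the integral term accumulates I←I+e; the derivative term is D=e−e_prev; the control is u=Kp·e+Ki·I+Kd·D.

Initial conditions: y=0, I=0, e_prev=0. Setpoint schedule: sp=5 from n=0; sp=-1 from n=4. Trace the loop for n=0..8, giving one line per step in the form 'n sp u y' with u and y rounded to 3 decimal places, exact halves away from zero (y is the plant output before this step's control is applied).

(exact arithmetic carried between steps; '≈' marks a value shown rounded to 6 d.p. or computed from one; I and e_prev carry over from the previous line; the table rounds u and y to 3 d.p., halves away from zero)
n=0: y=0, sp=5, e=sp−y=5; I=5, D=e−e_prev=5; u=5/4·5+3/2·5+3/4·5=17.5; next y=-2/5·0+1/4·17.5=4.375
n=1: y=4.375, sp=5, e=sp−y=0.625; I=5.625, D=e−e_prev=-4.375; u=5/4·0.625+3/2·5.625+3/4·(-4.375)=5.9375; next y=-2/5·4.375+1/4·5.9375=-0.265625
n=2: y=-0.265625, sp=5, e=sp−y=5.265625; I=10.890625, D=e−e_prev=4.640625; u=5/4·5.265625+3/2·10.890625+3/4·4.640625≈26.398438; next y=-2/5·(-0.265625)+1/4·26.398438≈6.705859
n=3: y≈6.705859, sp=5, e=sp−y≈-1.705859; I≈9.184766, D=e−e_prev≈-6.971484; u=5/4·(-1.705859)+3/2·9.184766+3/4·(-6.971484)≈6.416211; next y=-2/5·6.705859+1/4·6.416211≈-1.078291
n=4: y≈-1.078291, sp=-1, e=sp−y≈0.078291; I≈9.263057, D=e−e_prev≈1.784150; u=5/4·0.078291+3/2·9.263057+3/4·1.784150≈15.330562; next y=-2/5·(-1.078291)+1/4·15.330562≈4.263957
n=5: y≈4.263957, sp=-1, e=sp−y≈-5.263957; I≈3.999100, D=e−e_prev≈-5.342248; u=5/4·(-5.263957)+3/2·3.999100+3/4·(-5.342248)≈-4.587982; next y=-2/5·4.263957+1/4·(-4.587982)≈-2.852578
n=6: y≈-2.852578, sp=-1, e=sp−y≈1.852578; I≈5.851678, D=e−e_prev≈7.116535; u=5/4·1.852578+3/2·5.851678+3/4·7.116535≈16.430641; next y=-2/5·(-2.852578)+1/4·16.430641≈5.248692
n=7: y≈5.248692, sp=-1, e=sp−y≈-6.248692; I≈-0.397014, D=e−e_prev≈-8.101270; u=5/4·(-6.248692)+3/2·(-0.397014)+3/4·(-8.101270)≈-14.482337; next y=-2/5·5.248692+1/4·(-14.482337)≈-5.720061
n=8: y≈-5.720061, sp=-1, e=sp−y≈4.720061; I≈4.323047, D=e−e_prev≈10.968752; u=5/4·4.720061+3/2·4.323047+3/4·10.968752≈20.611212; next y=-2/5·(-5.720061)+1/4·20.611212≈7.440827

0 5 17.500 0.000
1 5 5.938 4.375
2 5 26.398 -0.266
3 5 6.416 6.706
4 -1 15.331 -1.078
5 -1 -4.588 4.264
6 -1 16.431 -2.853
7 -1 -14.482 5.249
8 -1 20.611 -5.720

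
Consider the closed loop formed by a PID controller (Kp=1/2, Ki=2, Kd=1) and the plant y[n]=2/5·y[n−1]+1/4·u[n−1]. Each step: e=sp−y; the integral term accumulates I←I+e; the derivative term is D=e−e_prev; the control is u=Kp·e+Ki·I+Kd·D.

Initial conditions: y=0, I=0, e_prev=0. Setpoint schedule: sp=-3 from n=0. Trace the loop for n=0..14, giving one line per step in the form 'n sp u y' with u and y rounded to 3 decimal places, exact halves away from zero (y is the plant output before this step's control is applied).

0 -3 -10.500 0.000
1 -3 -4.313 -2.625
2 -3 -9.427 -2.128
3 -3 -6.894 -3.208
4 -3 -8.262 -3.007
5 -3 -7.132 -3.268
6 -3 -7.480 -3.090
7 -3 -7.066 -3.106
8 -3 -7.210 -3.009
9 -3 -7.105 -3.006
10 -3 -7.186 -2.979
11 -3 -7.169 -2.988
12 -3 -7.204 -2.987
13 -3 -7.199 -2.996
14 -3 -7.208 -2.998

(exact arithmetic carried between steps; '≈' marks a value shown rounded to 6 d.p. or computed from one; I and e_prev carry over from the previous line; the table rounds u and y to 3 d.p., halves away from zero)
n=0: y=0, sp=-3, e=sp−y=-3; I=-3, D=e−e_prev=-3; u=1/2·(-3)+2·(-3)+1·(-3)=-10.5; next y=2/5·0+1/4·(-10.5)=-2.625
n=1: y=-2.625, sp=-3, e=sp−y=-0.375; I=-3.375, D=e−e_prev=2.625; u=1/2·(-0.375)+2·(-3.375)+1·2.625=-4.3125; next y=2/5·(-2.625)+1/4·(-4.3125)=-2.128125
n=2: y=-2.128125, sp=-3, e=sp−y=-0.871875; I=-4.246875, D=e−e_prev=-0.496875; u=1/2·(-0.871875)+2·(-4.246875)+1·(-0.496875)≈-9.426563; next y=2/5·(-2.128125)+1/4·(-9.426563)≈-3.207891
n=3: y≈-3.207891, sp=-3, e=sp−y≈0.207891; I≈-4.038984, D=e−e_prev≈1.079766; u=1/2·0.207891+2·(-4.038984)+1·1.079766≈-6.894258; next y=2/5·(-3.207891)+1/4·(-6.894258)≈-3.006721
n=4: y≈-3.006721, sp=-3, e=sp−y≈0.006721; I≈-4.032264, D=e−e_prev≈-0.201170; u=1/2·0.006721+2·(-4.032264)+1·(-0.201170)≈-8.262337; next y=2/5·(-3.006721)+1/4·(-8.262337)≈-3.268273
n=5: y≈-3.268273, sp=-3, e=sp−y≈0.268273; I≈-3.763991, D=e−e_prev≈0.261552; u=1/2·0.268273+2·(-3.763991)+1·0.261552≈-7.132294; next y=2/5·(-3.268273)+1/4·(-7.132294)≈-3.090383
n=6: y≈-3.090383, sp=-3, e=sp−y≈0.090383; I≈-3.673609, D=e−e_prev≈-0.177890; u=1/2·0.090383+2·(-3.673609)+1·(-0.177890)≈-7.479916; next y=2/5·(-3.090383)+1/4·(-7.479916)≈-3.106132
n=7: y≈-3.106132, sp=-3, e=sp−y≈0.106132; I≈-3.567477, D=e−e_prev≈0.015749; u=1/2·0.106132+2·(-3.567477)+1·0.015749≈-7.066138; next y=2/5·(-3.106132)+1/4·(-7.066138)≈-3.008987
n=8: y≈-3.008987, sp=-3, e=sp−y≈0.008987; I≈-3.558489, D=e−e_prev≈-0.097145; u=1/2·0.008987+2·(-3.558489)+1·(-0.097145)≈-7.209630; next y=2/5·(-3.008987)+1/4·(-7.209630)≈-3.006002
n=9: y≈-3.006002, sp=-3, e=sp−y≈0.006002; I≈-3.552487, D=e−e_prev≈-0.002985; u=1/2·0.006002+2·(-3.552487)+1·(-0.002985)≈-7.104958; next y=2/5·(-3.006002)+1/4·(-7.104958)≈-2.978640
n=10: y≈-2.978640, sp=-3, e=sp−y≈-0.021360; I≈-3.573847, D=e−e_prev≈-0.027362; u=1/2·(-0.021360)+2·(-3.573847)+1·(-0.027362)≈-7.185735; next y=2/5·(-2.978640)+1/4·(-7.185735)≈-2.987890
n=11: y≈-2.987890, sp=-3, e=sp−y≈-0.012110; I≈-3.585957, D=e−e_prev≈0.009250; u=1/2·(-0.012110)+2·(-3.585957)+1·0.009250≈-7.168719; next y=2/5·(-2.987890)+1/4·(-7.168719)≈-2.987336
n=12: y≈-2.987336, sp=-3, e=sp−y≈-0.012664; I≈-3.598621, D=e−e_prev≈-0.000554; u=1/2·(-0.012664)+2·(-3.598621)+1·(-0.000554)≈-7.204128; next y=2/5·(-2.987336)+1/4·(-7.204128)≈-2.995966
n=13: y≈-2.995966, sp=-3, e=sp−y≈-0.004034; I≈-3.602655, D=e−e_prev≈0.008631; u=1/2·(-0.004034)+2·(-3.602655)+1·0.008631≈-7.198695; next y=2/5·(-2.995966)+1/4·(-7.198695)≈-2.998060
n=14: y≈-2.998060, sp=-3, e=sp−y≈-0.001940; I≈-3.604594, D=e−e_prev≈0.002094; u=1/2·(-0.001940)+2·(-3.604594)+1·0.002094≈-7.208064; next y=2/5·(-2.998060)+1/4·(-7.208064)≈-3.001240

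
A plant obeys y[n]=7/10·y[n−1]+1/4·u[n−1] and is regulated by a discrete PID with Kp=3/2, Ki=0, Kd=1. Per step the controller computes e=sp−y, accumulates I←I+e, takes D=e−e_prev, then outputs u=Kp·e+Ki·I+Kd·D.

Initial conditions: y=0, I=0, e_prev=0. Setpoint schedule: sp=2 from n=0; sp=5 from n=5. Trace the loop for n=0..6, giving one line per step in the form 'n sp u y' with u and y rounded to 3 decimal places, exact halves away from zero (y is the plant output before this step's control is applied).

(exact arithmetic carried between steps; '≈' marks a value shown rounded to 6 d.p. or computed from one; I and e_prev carry over from the previous line; the table rounds u and y to 3 d.p., halves away from zero)
n=0: y=0, sp=2, e=sp−y=2; I=2, D=e−e_prev=2; u=3/2·2+0·2+1·2=5; next y=7/10·0+1/4·5=1.25
n=1: y=1.25, sp=2, e=sp−y=0.75; I=2.75, D=e−e_prev=-1.25; u=3/2·0.75+0·2.75+1·(-1.25)=-0.125; next y=7/10·1.25+1/4·(-0.125)=0.84375
n=2: y=0.84375, sp=2, e=sp−y=1.15625; I=3.90625, D=e−e_prev=0.40625; u=3/2·1.15625+0·3.90625+1·0.40625=2.140625; next y=7/10·0.84375+1/4·2.140625≈1.125781
n=3: y≈1.125781, sp=2, e=sp−y≈0.874219; I≈4.780469, D=e−e_prev≈-0.282031; u=3/2·0.874219+0·4.780469+1·(-0.282031)≈1.029297; next y=7/10·1.125781+1/4·1.029297≈1.045371
n=4: y≈1.045371, sp=2, e=sp−y≈0.954629; I≈5.735098, D=e−e_prev≈0.080410; u=3/2·0.954629+0·5.735098+1·0.080410≈1.512354; next y=7/10·1.045371+1/4·1.512354≈1.109848
n=5: y≈1.109848, sp=5, e=sp−y≈3.890152; I≈9.625250, D=e−e_prev≈2.935523; u=3/2·3.890152+0·9.625250+1·2.935523≈8.770751; next y=7/10·1.109848+1/4·8.770751≈2.969581
n=6: y≈2.969581, sp=5, e=sp−y≈2.030419; I≈11.655668, D=e−e_prev≈-1.859733; u=3/2·2.030419+0·11.655668+1·(-1.859733)≈1.185895; next y=7/10·2.969581+1/4·1.185895≈2.375181

0 2 5.000 0.000
1 2 -0.125 1.250
2 2 2.141 0.844
3 2 1.029 1.126
4 2 1.512 1.045
5 5 8.771 1.110
6 5 1.186 2.970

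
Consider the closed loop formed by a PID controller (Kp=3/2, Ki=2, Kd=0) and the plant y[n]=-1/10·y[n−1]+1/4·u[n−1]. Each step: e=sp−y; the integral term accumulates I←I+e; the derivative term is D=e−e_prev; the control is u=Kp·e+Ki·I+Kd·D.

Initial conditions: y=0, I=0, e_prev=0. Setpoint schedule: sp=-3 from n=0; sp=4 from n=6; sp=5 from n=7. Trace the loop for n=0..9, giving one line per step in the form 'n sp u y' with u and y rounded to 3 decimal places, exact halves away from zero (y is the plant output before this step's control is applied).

0 -3 -10.500 0.000
1 -3 -7.313 -2.625
2 -3 -11.770 -1.566
3 -3 -10.368 -2.786
4 -3 -12.450 -2.313
5 -3 -11.836 -2.881
6 4 11.690 -2.671
7 5 8.020 3.190
8 5 16.903 1.686
9 5 15.232 4.057

(exact arithmetic carried between steps; '≈' marks a value shown rounded to 6 d.p. or computed from one; I and e_prev carry over from the previous line; the table rounds u and y to 3 d.p., halves away from zero)
n=0: y=0, sp=-3, e=sp−y=-3; I=-3, D=e−e_prev=-3; u=3/2·(-3)+2·(-3)+0·(-3)=-10.5; next y=-1/10·0+1/4·(-10.5)=-2.625
n=1: y=-2.625, sp=-3, e=sp−y=-0.375; I=-3.375, D=e−e_prev=2.625; u=3/2·(-0.375)+2·(-3.375)+0·2.625=-7.3125; next y=-1/10·(-2.625)+1/4·(-7.3125)=-1.565625
n=2: y=-1.565625, sp=-3, e=sp−y=-1.434375; I=-4.809375, D=e−e_prev=-1.059375; u=3/2·(-1.434375)+2·(-4.809375)+0·(-1.059375)≈-11.770313; next y=-1/10·(-1.565625)+1/4·(-11.770313)≈-2.786016
n=3: y≈-2.786016, sp=-3, e=sp−y≈-0.213984; I≈-5.023359, D=e−e_prev≈1.220391; u=3/2·(-0.213984)+2·(-5.023359)+0·1.220391≈-10.367695; next y=-1/10·(-2.786016)+1/4·(-10.367695)≈-2.313322
n=4: y≈-2.313322, sp=-3, e=sp−y≈-0.686678; I≈-5.710037, D=e−e_prev≈-0.472693; u=3/2·(-0.686678)+2·(-5.710037)+0·(-0.472693)≈-12.450091; next y=-1/10·(-2.313322)+1/4·(-12.450091)≈-2.881190
n=5: y≈-2.881190, sp=-3, e=sp−y≈-0.118810; I≈-5.828847, D=e−e_prev≈0.567868; u=3/2·(-0.118810)+2·(-5.828847)+0·0.567868≈-11.835908; next y=-1/10·(-2.881190)+1/4·(-11.835908)≈-2.670858
n=6: y≈-2.670858, sp=4, e=sp−y≈6.670858; I≈0.842011, D=e−e_prev≈6.789667; u=3/2·6.670858+2·0.842011+0·6.789667≈11.690309; next y=-1/10·(-2.670858)+1/4·11.690309≈3.189663
n=7: y≈3.189663, sp=5, e=sp−y≈1.810337; I≈2.652348, D=e−e_prev≈-4.860521; u=3/2·1.810337+2·2.652348+0·(-4.860521)≈8.020202; next y=-1/10·3.189663+1/4·8.020202≈1.686084
n=8: y≈1.686084, sp=5, e=sp−y≈3.313916; I≈5.966264, D=e−e_prev≈1.503579; u=3/2·3.313916+2·5.966264+0·1.503579≈16.903402; next y=-1/10·1.686084+1/4·16.903402≈4.057242
n=9: y≈4.057242, sp=5, e=sp−y≈0.942758; I≈6.909022, D=e−e_prev≈-2.371158; u=3/2·0.942758+2·6.909022+0·(-2.371158)≈15.232181; next y=-1/10·4.057242+1/4·15.232181≈3.402321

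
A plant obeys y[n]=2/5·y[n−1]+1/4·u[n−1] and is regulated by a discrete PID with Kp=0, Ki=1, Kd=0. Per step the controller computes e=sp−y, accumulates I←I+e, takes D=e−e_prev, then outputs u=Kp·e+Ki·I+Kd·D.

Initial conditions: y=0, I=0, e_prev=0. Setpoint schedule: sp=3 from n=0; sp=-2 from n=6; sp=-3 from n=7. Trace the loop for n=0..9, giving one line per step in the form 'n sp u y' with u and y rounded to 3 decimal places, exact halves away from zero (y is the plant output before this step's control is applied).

(exact arithmetic carried between steps; '≈' marks a value shown rounded to 6 d.p. or computed from one; I and e_prev carry over from the previous line; the table rounds u and y to 3 d.p., halves away from zero)
n=0: y=0, sp=3, e=sp−y=3; I=3, D=e−e_prev=3; u=0·3+1·3+0·3=3; next y=2/5·0+1/4·3=0.75
n=1: y=0.75, sp=3, e=sp−y=2.25; I=5.25, D=e−e_prev=-0.75; u=0·2.25+1·5.25+0·(-0.75)=5.25; next y=2/5·0.75+1/4·5.25=1.6125
n=2: y=1.6125, sp=3, e=sp−y=1.3875; I=6.6375, D=e−e_prev=-0.8625; u=0·1.3875+1·6.6375+0·(-0.8625)=6.6375; next y=2/5·1.6125+1/4·6.6375=2.304375
n=3: y=2.304375, sp=3, e=sp−y=0.695625; I=7.333125, D=e−e_prev=-0.691875; u=0·0.695625+1·7.333125+0·(-0.691875)=7.333125; next y=2/5·2.304375+1/4·7.333125≈2.755031
n=4: y≈2.755031, sp=3, e=sp−y≈0.244969; I≈7.578094, D=e−e_prev≈-0.450656; u=0·0.244969+1·7.578094+0·(-0.450656)≈7.578094; next y=2/5·2.755031+1/4·7.578094≈2.996536
n=5: y≈2.996536, sp=3, e=sp−y≈0.003464; I≈7.581558, D=e−e_prev≈-0.241505; u=0·0.003464+1·7.581558+0·(-0.241505)≈7.581558; next y=2/5·2.996536+1/4·7.581558≈3.094004
n=6: y≈3.094004, sp=-2, e=sp−y≈-5.094004; I≈2.487554, D=e−e_prev≈-5.097468; u=0·(-5.094004)+1·2.487554+0·(-5.097468)≈2.487554; next y=2/5·3.094004+1/4·2.487554≈1.859490
n=7: y≈1.859490, sp=-3, e=sp−y≈-4.859490; I≈-2.371936, D=e−e_prev≈0.234514; u=0·(-4.859490)+1·(-2.371936)+0·0.234514≈-2.371936; next y=2/5·1.859490+1/4·(-2.371936)≈0.150812
n=8: y≈0.150812, sp=-3, e=sp−y≈-3.150812; I≈-5.522748, D=e−e_prev≈1.708678; u=0·(-3.150812)+1·(-5.522748)+0·1.708678≈-5.522748; next y=2/5·0.150812+1/4·(-5.522748)≈-1.320362
n=9: y≈-1.320362, sp=-3, e=sp−y≈-1.679638; I≈-7.202386, D=e−e_prev≈1.471174; u=0·(-1.679638)+1·(-7.202386)+0·1.471174≈-7.202386; next y=2/5·(-1.320362)+1/4·(-7.202386)≈-2.328741

0 3 3.000 0.000
1 3 5.250 0.750
2 3 6.638 1.613
3 3 7.333 2.304
4 3 7.578 2.755
5 3 7.582 2.997
6 -2 2.488 3.094
7 -3 -2.372 1.859
8 -3 -5.523 0.151
9 -3 -7.202 -1.320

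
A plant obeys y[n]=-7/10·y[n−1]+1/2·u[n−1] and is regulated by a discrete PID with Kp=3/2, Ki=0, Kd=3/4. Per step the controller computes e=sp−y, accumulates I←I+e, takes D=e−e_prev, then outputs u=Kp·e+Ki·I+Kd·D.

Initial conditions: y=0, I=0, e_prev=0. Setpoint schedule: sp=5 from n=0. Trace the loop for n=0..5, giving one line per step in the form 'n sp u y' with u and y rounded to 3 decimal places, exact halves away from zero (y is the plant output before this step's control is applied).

(exact arithmetic carried between steps; '≈' marks a value shown rounded to 6 d.p. or computed from one; I and e_prev carry over from the previous line; the table rounds u and y to 3 d.p., halves away from zero)
n=0: y=0, sp=5, e=sp−y=5; I=5, D=e−e_prev=5; u=3/2·5+0·5+3/4·5=11.25; next y=-7/10·0+1/2·11.25=5.625
n=1: y=5.625, sp=5, e=sp−y=-0.625; I=4.375, D=e−e_prev=-5.625; u=3/2·(-0.625)+0·4.375+3/4·(-5.625)=-5.15625; next y=-7/10·5.625+1/2·(-5.15625)=-6.515625
n=2: y=-6.515625, sp=5, e=sp−y=11.515625; I=15.890625, D=e−e_prev=12.140625; u=3/2·11.515625+0·15.890625+3/4·12.140625≈26.378906; next y=-7/10·(-6.515625)+1/2·26.378906≈17.750391
n=3: y≈17.750391, sp=5, e=sp−y≈-12.750391; I≈3.140234, D=e−e_prev≈-24.266016; u=3/2·(-12.750391)+0·3.140234+3/4·(-24.266016)≈-37.325098; next y=-7/10·17.750391+1/2·(-37.325098)≈-31.087822
n=4: y≈-31.087822, sp=5, e=sp−y≈36.087822; I≈39.228057, D=e−e_prev≈48.838213; u=3/2·36.087822+0·39.228057+3/4·48.838213≈90.760393; next y=-7/10·(-31.087822)+1/2·90.760393≈67.141672
n=5: y≈67.141672, sp=5, e=sp−y≈-62.141672; I≈-22.913615, D=e−e_prev≈-98.229494; u=3/2·(-62.141672)+0·(-22.913615)+3/4·(-98.229494)≈-166.884629; next y=-7/10·67.141672+1/2·(-166.884629)≈-130.441485

0 5 11.250 0.000
1 5 -5.156 5.625
2 5 26.379 -6.516
3 5 -37.325 17.750
4 5 90.760 -31.088
5 5 -166.885 67.142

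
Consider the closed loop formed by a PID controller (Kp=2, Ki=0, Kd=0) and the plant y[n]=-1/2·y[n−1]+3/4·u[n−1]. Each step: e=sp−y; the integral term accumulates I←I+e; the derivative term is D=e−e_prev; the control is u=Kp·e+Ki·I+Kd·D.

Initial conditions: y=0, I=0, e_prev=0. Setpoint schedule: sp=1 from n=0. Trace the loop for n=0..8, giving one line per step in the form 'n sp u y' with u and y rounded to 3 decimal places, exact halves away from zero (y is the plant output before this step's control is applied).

0 1 2.000 0.000
1 1 -1.000 1.500
2 1 5.000 -1.500
3 1 -7.000 4.500
4 1 17.000 -7.500
5 1 -31.000 16.500
6 1 65.000 -31.500
7 1 -127.000 64.500
8 1 257.000 -127.500

(exact arithmetic carried between steps; '≈' marks a value shown rounded to 6 d.p. or computed from one; I and e_prev carry over from the previous line; the table rounds u and y to 3 d.p., halves away from zero)
n=0: y=0, sp=1, e=sp−y=1; I=1, D=e−e_prev=1; u=2·1+0·1+0·1=2; next y=-1/2·0+3/4·2=1.5
n=1: y=1.5, sp=1, e=sp−y=-0.5; I=0.5, D=e−e_prev=-1.5; u=2·(-0.5)+0·0.5+0·(-1.5)=-1; next y=-1/2·1.5+3/4·(-1)=-1.5
n=2: y=-1.5, sp=1, e=sp−y=2.5; I=3, D=e−e_prev=3; u=2·2.5+0·3+0·3=5; next y=-1/2·(-1.5)+3/4·5=4.5
n=3: y=4.5, sp=1, e=sp−y=-3.5; I=-0.5, D=e−e_prev=-6; u=2·(-3.5)+0·(-0.5)+0·(-6)=-7; next y=-1/2·4.5+3/4·(-7)=-7.5
n=4: y=-7.5, sp=1, e=sp−y=8.5; I=8, D=e−e_prev=12; u=2·8.5+0·8+0·12=17; next y=-1/2·(-7.5)+3/4·17=16.5
n=5: y=16.5, sp=1, e=sp−y=-15.5; I=-7.5, D=e−e_prev=-24; u=2·(-15.5)+0·(-7.5)+0·(-24)=-31; next y=-1/2·16.5+3/4·(-31)=-31.5
n=6: y=-31.5, sp=1, e=sp−y=32.5; I=25, D=e−e_prev=48; u=2·32.5+0·25+0·48=65; next y=-1/2·(-31.5)+3/4·65=64.5
n=7: y=64.5, sp=1, e=sp−y=-63.5; I=-38.5, D=e−e_prev=-96; u=2·(-63.5)+0·(-38.5)+0·(-96)=-127; next y=-1/2·64.5+3/4·(-127)=-127.5
n=8: y=-127.5, sp=1, e=sp−y=128.5; I=90, D=e−e_prev=192; u=2·128.5+0·90+0·192=257; next y=-1/2·(-127.5)+3/4·257=256.5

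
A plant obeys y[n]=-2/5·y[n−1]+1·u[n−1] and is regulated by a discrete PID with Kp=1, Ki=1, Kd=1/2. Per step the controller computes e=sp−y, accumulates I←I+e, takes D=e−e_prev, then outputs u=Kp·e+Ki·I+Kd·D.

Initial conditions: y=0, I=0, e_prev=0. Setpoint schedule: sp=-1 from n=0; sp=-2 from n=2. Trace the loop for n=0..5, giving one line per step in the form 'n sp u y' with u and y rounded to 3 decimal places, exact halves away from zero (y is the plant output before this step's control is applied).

(exact arithmetic carried between steps; '≈' marks a value shown rounded to 6 d.p. or computed from one; I and e_prev carry over from the previous line; the table rounds u and y to 3 d.p., halves away from zero)
n=0: y=0, sp=-1, e=sp−y=-1; I=-1, D=e−e_prev=-1; u=1·(-1)+1·(-1)+1/2·(-1)=-2.5; next y=-2/5·0+1·(-2.5)=-2.5
n=1: y=-2.5, sp=-1, e=sp−y=1.5; I=0.5, D=e−e_prev=2.5; u=1·1.5+1·0.5+1/2·2.5=3.25; next y=-2/5·(-2.5)+1·3.25=4.25
n=2: y=4.25, sp=-2, e=sp−y=-6.25; I=-5.75, D=e−e_prev=-7.75; u=1·(-6.25)+1·(-5.75)+1/2·(-7.75)=-15.875; next y=-2/5·4.25+1·(-15.875)=-17.575
n=3: y=-17.575, sp=-2, e=sp−y=15.575; I=9.825, D=e−e_prev=21.825; u=1·15.575+1·9.825+1/2·21.825=36.3125; next y=-2/5·(-17.575)+1·36.3125=43.3425
n=4: y=43.3425, sp=-2, e=sp−y=-45.3425; I=-35.5175, D=e−e_prev=-60.9175; u=1·(-45.3425)+1·(-35.5175)+1/2·(-60.9175)=-111.31875; next y=-2/5·43.3425+1·(-111.31875)=-128.65575
n=5: y=-128.65575, sp=-2, e=sp−y=126.65575; I=91.13825, D=e−e_prev=171.99825; u=1·126.65575+1·91.13825+1/2·171.99825=303.793125; next y=-2/5·(-128.65575)+1·303.793125=355.255425

0 -1 -2.500 0.000
1 -1 3.250 -2.500
2 -2 -15.875 4.250
3 -2 36.313 -17.575
4 -2 -111.319 43.343
5 -2 303.793 -128.656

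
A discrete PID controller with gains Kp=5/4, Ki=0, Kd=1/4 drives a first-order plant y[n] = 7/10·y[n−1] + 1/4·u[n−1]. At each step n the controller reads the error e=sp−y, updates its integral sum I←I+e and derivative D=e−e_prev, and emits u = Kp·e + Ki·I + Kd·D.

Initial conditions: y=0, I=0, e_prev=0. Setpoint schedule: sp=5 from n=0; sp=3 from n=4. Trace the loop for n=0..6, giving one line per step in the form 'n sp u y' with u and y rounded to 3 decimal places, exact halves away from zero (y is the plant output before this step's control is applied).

0 5 7.500 0.000
1 5 3.438 1.875
2 5 3.461 2.172
3 5 3.215 2.386
4 3 0.136 2.474
5 3 1.720 1.765
6 3 1.693 1.666

(exact arithmetic carried between steps; '≈' marks a value shown rounded to 6 d.p. or computed from one; I and e_prev carry over from the previous line; the table rounds u and y to 3 d.p., halves away from zero)
n=0: y=0, sp=5, e=sp−y=5; I=5, D=e−e_prev=5; u=5/4·5+0·5+1/4·5=7.5; next y=7/10·0+1/4·7.5=1.875
n=1: y=1.875, sp=5, e=sp−y=3.125; I=8.125, D=e−e_prev=-1.875; u=5/4·3.125+0·8.125+1/4·(-1.875)=3.4375; next y=7/10·1.875+1/4·3.4375=2.171875
n=2: y=2.171875, sp=5, e=sp−y=2.828125; I=10.953125, D=e−e_prev=-0.296875; u=5/4·2.828125+0·10.953125+1/4·(-0.296875)≈3.460938; next y=7/10·2.171875+1/4·3.460938≈2.385547
n=3: y≈2.385547, sp=5, e=sp−y≈2.614453; I≈13.567578, D=e−e_prev≈-0.213672; u=5/4·2.614453+0·13.567578+1/4·(-0.213672)≈3.214648; next y=7/10·2.385547+1/4·3.214648≈2.473545
n=4: y≈2.473545, sp=3, e=sp−y≈0.526455; I≈14.094033, D=e−e_prev≈-2.087998; u=5/4·0.526455+0·14.094033+1/4·(-2.087998)≈0.136069; next y=7/10·2.473545+1/4·0.136069≈1.765499
n=5: y≈1.765499, sp=3, e=sp−y≈1.234501; I≈15.328534, D=e−e_prev≈0.708046; u=5/4·1.234501+0·15.328534+1/4·0.708046≈1.720138; next y=7/10·1.765499+1/4·1.720138≈1.665884
n=6: y≈1.665884, sp=3, e=sp−y≈1.334116; I≈16.662651, D=e−e_prev≈0.099615; u=5/4·1.334116+0·16.662651+1/4·0.099615≈1.692549; next y=7/10·1.665884+1/4·1.692549≈1.589256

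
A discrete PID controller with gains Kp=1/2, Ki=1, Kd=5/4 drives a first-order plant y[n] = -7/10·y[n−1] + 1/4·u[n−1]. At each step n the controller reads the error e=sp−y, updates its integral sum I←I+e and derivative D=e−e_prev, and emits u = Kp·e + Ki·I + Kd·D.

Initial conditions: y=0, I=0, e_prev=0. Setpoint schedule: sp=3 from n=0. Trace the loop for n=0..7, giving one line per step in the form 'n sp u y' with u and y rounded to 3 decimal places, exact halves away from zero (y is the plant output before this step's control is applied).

0 3 8.250 0.000
1 3 1.828 2.063
2 3 13.729 -0.987
3 3 -0.147 4.123
4 3 24.493 -2.923
5 3 -8.895 8.169
6 3 44.108 -7.942
7 3 -32.544 16.587

(exact arithmetic carried between steps; '≈' marks a value shown rounded to 6 d.p. or computed from one; I and e_prev carry over from the previous line; the table rounds u and y to 3 d.p., halves away from zero)
n=0: y=0, sp=3, e=sp−y=3; I=3, D=e−e_prev=3; u=1/2·3+1·3+5/4·3=8.25; next y=-7/10·0+1/4·8.25=2.0625
n=1: y=2.0625, sp=3, e=sp−y=0.9375; I=3.9375, D=e−e_prev=-2.0625; u=1/2·0.9375+1·3.9375+5/4·(-2.0625)=1.828125; next y=-7/10·2.0625+1/4·1.828125≈-0.986719
n=2: y≈-0.986719, sp=3, e=sp−y≈3.986719; I≈7.924219, D=e−e_prev≈3.049219; u=1/2·3.986719+1·7.924219+5/4·3.049219≈13.729102; next y=-7/10·(-0.986719)+1/4·13.729102≈4.122979
n=3: y≈4.122979, sp=3, e=sp−y≈-1.122979; I≈6.801240, D=e−e_prev≈-5.109697; u=1/2·(-1.122979)+1·6.801240+5/4·(-5.109697)≈-0.147371; next y=-7/10·4.122979+1/4·(-0.147371)≈-2.922928
n=4: y≈-2.922928, sp=3, e=sp−y≈5.922928; I≈12.724168, D=e−e_prev≈7.045906; u=1/2·5.922928+1·12.724168+5/4·7.045906≈24.493014; next y=-7/10·(-2.922928)+1/4·24.493014≈8.169303
n=5: y≈8.169303, sp=3, e=sp−y≈-5.169303; I≈7.554865, D=e−e_prev≈-11.092231; u=1/2·(-5.169303)+1·7.554865+5/4·(-11.092231)≈-8.895075; next y=-7/10·8.169303+1/4·(-8.895075)≈-7.942281
n=6: y≈-7.942281, sp=3, e=sp−y≈10.942281; I≈18.497146, D=e−e_prev≈16.111584; u=1/2·10.942281+1·18.497146+5/4·16.111584≈44.107765; next y=-7/10·(-7.942281)+1/4·44.107765≈16.586538
n=7: y≈16.586538, sp=3, e=sp−y≈-13.586538; I≈4.910608, D=e−e_prev≈-24.528819; u=1/2·(-13.586538)+1·4.910608+5/4·(-24.528819)≈-32.543684; next y=-7/10·16.586538+1/4·(-32.543684)≈-19.746498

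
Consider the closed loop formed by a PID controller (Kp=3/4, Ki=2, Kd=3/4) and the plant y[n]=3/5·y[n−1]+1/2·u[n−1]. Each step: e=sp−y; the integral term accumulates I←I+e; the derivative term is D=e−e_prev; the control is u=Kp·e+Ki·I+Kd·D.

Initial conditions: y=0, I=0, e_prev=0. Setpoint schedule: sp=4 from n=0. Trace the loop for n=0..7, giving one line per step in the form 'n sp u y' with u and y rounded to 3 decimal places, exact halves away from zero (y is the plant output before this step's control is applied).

(exact arithmetic carried between steps; '≈' marks a value shown rounded to 6 d.p. or computed from one; I and e_prev carry over from the previous line; the table rounds u and y to 3 d.p., halves away from zero)
n=0: y=0, sp=4, e=sp−y=4; I=4, D=e−e_prev=4; u=3/4·4+2·4+3/4·4=14; next y=3/5·0+1/2·14=7
n=1: y=7, sp=4, e=sp−y=-3; I=1, D=e−e_prev=-7; u=3/4·(-3)+2·1+3/4·(-7)=-5.5; next y=3/5·7+1/2·(-5.5)=1.45
n=2: y=1.45, sp=4, e=sp−y=2.55; I=3.55, D=e−e_prev=5.55; u=3/4·2.55+2·3.55+3/4·5.55=13.175; next y=3/5·1.45+1/2·13.175=7.4575
n=3: y=7.4575, sp=4, e=sp−y=-3.4575; I=0.0925, D=e−e_prev=-6.0075; u=3/4·(-3.4575)+2·0.0925+3/4·(-6.0075)=-6.91375; next y=3/5·7.4575+1/2·(-6.91375)=1.017625
n=4: y=1.017625, sp=4, e=sp−y=2.982375; I=3.074875, D=e−e_prev=6.439875; u=3/4·2.982375+2·3.074875+3/4·6.439875≈13.216438; next y=3/5·1.017625+1/2·13.216438≈7.218794
n=5: y≈7.218794, sp=4, e=sp−y≈-3.218794; I≈-0.143919, D=e−e_prev≈-6.201169; u=3/4·(-3.218794)+2·(-0.143919)+3/4·(-6.201169)≈-7.352809; next y=3/5·7.218794+1/2·(-7.352809)≈0.654872
n=6: y≈0.654872, sp=4, e=sp−y≈3.345128; I≈3.201210, D=e−e_prev≈6.563922; u=3/4·3.345128+2·3.201210+3/4·6.563922≈13.834207; next y=3/5·0.654872+1/2·13.834207≈7.310027
n=7: y≈7.310027, sp=4, e=sp−y≈-3.310027; I≈-0.108817, D=e−e_prev≈-6.655155; u=3/4·(-3.310027)+2·(-0.108817)+3/4·(-6.655155)≈-7.691520; next y=3/5·7.310027+1/2·(-7.691520)≈0.540256

0 4 14.000 0.000
1 4 -5.500 7.000
2 4 13.175 1.450
3 4 -6.914 7.458
4 4 13.216 1.018
5 4 -7.353 7.219
6 4 13.834 0.655
7 4 -7.692 7.310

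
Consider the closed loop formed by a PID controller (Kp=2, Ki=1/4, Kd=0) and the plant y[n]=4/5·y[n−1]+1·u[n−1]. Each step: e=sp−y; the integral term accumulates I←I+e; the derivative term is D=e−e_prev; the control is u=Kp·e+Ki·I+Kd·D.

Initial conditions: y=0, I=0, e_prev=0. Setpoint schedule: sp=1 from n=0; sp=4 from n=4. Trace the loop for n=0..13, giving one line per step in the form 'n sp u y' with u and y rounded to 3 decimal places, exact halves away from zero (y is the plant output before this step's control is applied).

(exact arithmetic carried between steps; '≈' marks a value shown rounded to 6 d.p. or computed from one; I and e_prev carry over from the previous line; the table rounds u and y to 3 d.p., halves away from zero)
n=0: y=0, sp=1, e=sp−y=1; I=1, D=e−e_prev=1; u=2·1+1/4·1+0·1=2.25; next y=4/5·0+1·2.25=2.25
n=1: y=2.25, sp=1, e=sp−y=-1.25; I=-0.25, D=e−e_prev=-2.25; u=2·(-1.25)+1/4·(-0.25)+0·(-2.25)=-2.5625; next y=4/5·2.25+1·(-2.5625)=-0.7625
n=2: y=-0.7625, sp=1, e=sp−y=1.7625; I=1.5125, D=e−e_prev=3.0125; u=2·1.7625+1/4·1.5125+0·3.0125=3.903125; next y=4/5·(-0.7625)+1·3.903125=3.293125
n=3: y=3.293125, sp=1, e=sp−y=-2.293125; I=-0.780625, D=e−e_prev=-4.055625; u=2·(-2.293125)+1/4·(-0.780625)+0·(-4.055625)≈-4.781406; next y=4/5·3.293125+1·(-4.781406)≈-2.146906
n=4: y≈-2.146906, sp=4, e=sp−y≈6.146906; I≈5.366281, D=e−e_prev≈8.440031; u=2·6.146906+1/4·5.366281+0·8.440031≈13.635383; next y=4/5·(-2.146906)+1·13.635383≈11.917858
n=5: y≈11.917858, sp=4, e=sp−y≈-7.917858; I≈-2.551577, D=e−e_prev≈-14.064764; u=2·(-7.917858)+1/4·(-2.551577)+0·(-14.064764)≈-16.473610; next y=4/5·11.917858+1·(-16.473610)≈-6.939324
n=6: y≈-6.939324, sp=4, e=sp−y≈10.939324; I≈8.387747, D=e−e_prev≈18.857181; u=2·10.939324+1/4·8.387747+0·18.857181≈23.975584; next y=4/5·(-6.939324)+1·23.975584≈18.424125
n=7: y≈18.424125, sp=4, e=sp−y≈-14.424125; I≈-6.036378, D=e−e_prev≈-25.363448; u=2·(-14.424125)+1/4·(-6.036378)+0·(-25.363448)≈-30.357344; next y=4/5·18.424125+1·(-30.357344)≈-15.618044
n=8: y≈-15.618044, sp=4, e=sp−y≈19.618044; I≈13.581666, D=e−e_prev≈34.042169; u=2·19.618044+1/4·13.581666+0·34.042169≈42.631506; next y=4/5·(-15.618044)+1·42.631506≈30.137070
n=9: y≈30.137070, sp=4, e=sp−y≈-26.137070; I≈-12.555404, D=e−e_prev≈-45.755114; u=2·(-26.137070)+1/4·(-12.555404)+0·(-45.755114)≈-55.412991; next y=4/5·30.137070+1·(-55.412991)≈-31.303335
n=10: y≈-31.303335, sp=4, e=sp−y≈35.303335; I≈22.747931, D=e−e_prev≈61.440405; u=2·35.303335+1/4·22.747931+0·61.440405≈76.293652; next y=4/5·(-31.303335)+1·76.293652≈51.250985
n=11: y≈51.250985, sp=4, e=sp−y≈-47.250985; I≈-24.503053, D=e−e_prev≈-82.554319; u=2·(-47.250985)+1/4·(-24.503053)+0·(-82.554319)≈-100.627733; next y=4/5·51.250985+1·(-100.627733)≈-59.626945
n=12: y≈-59.626945, sp=4, e=sp−y≈63.626945; I≈39.123892, D=e−e_prev≈110.877929; u=2·63.626945+1/4·39.123892+0·110.877929≈137.034863; next y=4/5·(-59.626945)+1·137.034863≈89.333307
n=13: y≈89.333307, sp=4, e=sp−y≈-85.333307; I≈-46.209415, D=e−e_prev≈-148.960252; u=2·(-85.333307)+1/4·(-46.209415)+0·(-148.960252)≈-182.218967; next y=4/5·89.333307+1·(-182.218967)≈-110.752322

0 1 2.250 0.000
1 1 -2.563 2.250
2 1 3.903 -0.763
3 1 -4.781 3.293
4 4 13.635 -2.147
5 4 -16.474 11.918
6 4 23.976 -6.939
7 4 -30.357 18.424
8 4 42.632 -15.618
9 4 -55.413 30.137
10 4 76.294 -31.303
11 4 -100.628 51.251
12 4 137.035 -59.627
13 4 -182.219 89.333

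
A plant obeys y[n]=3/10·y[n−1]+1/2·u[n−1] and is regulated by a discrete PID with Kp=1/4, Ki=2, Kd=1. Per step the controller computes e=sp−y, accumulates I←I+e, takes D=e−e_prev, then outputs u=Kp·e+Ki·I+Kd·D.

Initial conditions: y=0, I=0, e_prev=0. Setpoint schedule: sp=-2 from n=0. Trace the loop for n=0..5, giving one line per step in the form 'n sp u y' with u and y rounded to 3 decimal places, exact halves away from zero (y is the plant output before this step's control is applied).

0 -2 -6.500 0.000
1 -2 2.063 -3.250
2 -2 -9.433 0.056
3 -2 5.217 -4.700
4 -2 -13.309 1.199
5 -2 10.546 -6.295

(exact arithmetic carried between steps; '≈' marks a value shown rounded to 6 d.p. or computed from one; I and e_prev carry over from the previous line; the table rounds u and y to 3 d.p., halves away from zero)
n=0: y=0, sp=-2, e=sp−y=-2; I=-2, D=e−e_prev=-2; u=1/4·(-2)+2·(-2)+1·(-2)=-6.5; next y=3/10·0+1/2·(-6.5)=-3.25
n=1: y=-3.25, sp=-2, e=sp−y=1.25; I=-0.75, D=e−e_prev=3.25; u=1/4·1.25+2·(-0.75)+1·3.25=2.0625; next y=3/10·(-3.25)+1/2·2.0625=0.05625
n=2: y=0.05625, sp=-2, e=sp−y=-2.05625; I=-2.80625, D=e−e_prev=-3.30625; u=1/4·(-2.05625)+2·(-2.80625)+1·(-3.30625)≈-9.432813; next y=3/10·0.05625+1/2·(-9.432813)≈-4.699531
n=3: y≈-4.699531, sp=-2, e=sp−y≈2.699531; I≈-0.106719, D=e−e_prev≈4.755781; u=1/4·2.699531+2·(-0.106719)+1·4.755781≈5.217227; next y=3/10·(-4.699531)+1/2·5.217227≈1.198754
n=4: y≈1.198754, sp=-2, e=sp−y≈-3.198754; I≈-3.305473, D=e−e_prev≈-5.898285; u=1/4·(-3.198754)+2·(-3.305473)+1·(-5.898285)≈-13.308919; next y=3/10·1.198754+1/2·(-13.308919)≈-6.294833
n=5: y≈-6.294833, sp=-2, e=sp−y≈4.294833; I≈0.989361, D=e−e_prev≈7.493587; u=1/4·4.294833+2·0.989361+1·7.493587≈10.546017; next y=3/10·(-6.294833)+1/2·10.546017≈3.384558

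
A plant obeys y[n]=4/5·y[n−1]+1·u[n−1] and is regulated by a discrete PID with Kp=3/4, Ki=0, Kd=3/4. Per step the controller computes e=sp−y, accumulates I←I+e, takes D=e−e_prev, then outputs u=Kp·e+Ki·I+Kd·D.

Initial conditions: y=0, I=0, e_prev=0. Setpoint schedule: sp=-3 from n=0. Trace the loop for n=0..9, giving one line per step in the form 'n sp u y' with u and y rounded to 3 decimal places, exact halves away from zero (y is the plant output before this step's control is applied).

(exact arithmetic carried between steps; '≈' marks a value shown rounded to 6 d.p. or computed from one; I and e_prev carry over from the previous line; the table rounds u and y to 3 d.p., halves away from zero)
n=0: y=0, sp=-3, e=sp−y=-3; I=-3, D=e−e_prev=-3; u=3/4·(-3)+0·(-3)+3/4·(-3)=-4.5; next y=4/5·0+1·(-4.5)=-4.5
n=1: y=-4.5, sp=-3, e=sp−y=1.5; I=-1.5, D=e−e_prev=4.5; u=3/4·1.5+0·(-1.5)+3/4·4.5=4.5; next y=4/5·(-4.5)+1·4.5=0.9
n=2: y=0.9, sp=-3, e=sp−y=-3.9; I=-5.4, D=e−e_prev=-5.4; u=3/4·(-3.9)+0·(-5.4)+3/4·(-5.4)=-6.975; next y=4/5·0.9+1·(-6.975)=-6.255
n=3: y=-6.255, sp=-3, e=sp−y=3.255; I=-2.145, D=e−e_prev=7.155; u=3/4·3.255+0·(-2.145)+3/4·7.155=7.8075; next y=4/5·(-6.255)+1·7.8075=2.8035
n=4: y=2.8035, sp=-3, e=sp−y=-5.8035; I=-7.9485, D=e−e_prev=-9.0585; u=3/4·(-5.8035)+0·(-7.9485)+3/4·(-9.0585)=-11.1465; next y=4/5·2.8035+1·(-11.1465)=-8.9037
n=5: y=-8.9037, sp=-3, e=sp−y=5.9037; I=-2.0448, D=e−e_prev=11.7072; u=3/4·5.9037+0·(-2.0448)+3/4·11.7072=13.208175; next y=4/5·(-8.9037)+1·13.208175=6.085215
n=6: y=6.085215, sp=-3, e=sp−y=-9.085215; I=-11.130015, D=e−e_prev=-14.988915; u=3/4·(-9.085215)+0·(-11.130015)+3/4·(-14.988915)≈-18.055598; next y=4/5·6.085215+1·(-18.055598)≈-13.187426
n=7: y≈-13.187426, sp=-3, e=sp−y≈10.187426; I≈-0.942590, D=e−e_prev≈19.272641; u=3/4·10.187426+0·(-0.942590)+3/4·19.272641≈22.095050; next y=4/5·(-13.187426)+1·22.095050≈11.545109
n=8: y≈11.545109, sp=-3, e=sp−y≈-14.545109; I≈-15.487699, D=e−e_prev≈-24.732535; u=3/4·(-14.545109)+0·(-15.487699)+3/4·(-24.732535)≈-29.458233; next y=4/5·11.545109+1·(-29.458233)≈-20.222145
n=9: y≈-20.222145, sp=-3, e=sp−y≈17.222145; I≈1.734447, D=e−e_prev≈31.767255; u=3/4·17.222145+0·1.734447+3/4·31.767255≈36.742050; next y=4/5·(-20.222145)+1·36.742050≈20.564334

0 -3 -4.500 0.000
1 -3 4.500 -4.500
2 -3 -6.975 0.900
3 -3 7.808 -6.255
4 -3 -11.147 2.804
5 -3 13.208 -8.904
6 -3 -18.056 6.085
7 -3 22.095 -13.187
8 -3 -29.458 11.545
9 -3 36.742 -20.222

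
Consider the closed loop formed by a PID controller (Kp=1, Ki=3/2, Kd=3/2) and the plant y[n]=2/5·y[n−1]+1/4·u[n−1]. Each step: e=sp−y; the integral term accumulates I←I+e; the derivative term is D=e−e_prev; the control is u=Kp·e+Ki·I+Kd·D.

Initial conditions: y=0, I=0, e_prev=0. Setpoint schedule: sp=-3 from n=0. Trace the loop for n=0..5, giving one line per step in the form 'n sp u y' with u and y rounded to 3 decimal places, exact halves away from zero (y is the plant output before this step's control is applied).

0 -3 -12.000 0.000
1 -3 0.000 -3.000
2 -3 -11.700 -1.200
3 -3 -2.880 -3.405
4 -3 -10.872 -2.082
5 -3 -4.389 -3.551

(exact arithmetic carried between steps; '≈' marks a value shown rounded to 6 d.p. or computed from one; I and e_prev carry over from the previous line; the table rounds u and y to 3 d.p., halves away from zero)
n=0: y=0, sp=-3, e=sp−y=-3; I=-3, D=e−e_prev=-3; u=1·(-3)+3/2·(-3)+3/2·(-3)=-12; next y=2/5·0+1/4·(-12)=-3
n=1: y=-3, sp=-3, e=sp−y=0; I=-3, D=e−e_prev=3; u=1·0+3/2·(-3)+3/2·3=0; next y=2/5·(-3)+1/4·0=-1.2
n=2: y=-1.2, sp=-3, e=sp−y=-1.8; I=-4.8, D=e−e_prev=-1.8; u=1·(-1.8)+3/2·(-4.8)+3/2·(-1.8)=-11.7; next y=2/5·(-1.2)+1/4·(-11.7)=-3.405
n=3: y=-3.405, sp=-3, e=sp−y=0.405; I=-4.395, D=e−e_prev=2.205; u=1·0.405+3/2·(-4.395)+3/2·2.205=-2.88; next y=2/5·(-3.405)+1/4·(-2.88)=-2.082
n=4: y=-2.082, sp=-3, e=sp−y=-0.918; I=-5.313, D=e−e_prev=-1.323; u=1·(-0.918)+3/2·(-5.313)+3/2·(-1.323)=-10.872; next y=2/5·(-2.082)+1/4·(-10.872)=-3.5508
n=5: y=-3.5508, sp=-3, e=sp−y=0.5508; I=-4.7622, D=e−e_prev=1.4688; u=1·0.5508+3/2·(-4.7622)+3/2·1.4688=-4.3893; next y=2/5·(-3.5508)+1/4·(-4.3893)=-2.517645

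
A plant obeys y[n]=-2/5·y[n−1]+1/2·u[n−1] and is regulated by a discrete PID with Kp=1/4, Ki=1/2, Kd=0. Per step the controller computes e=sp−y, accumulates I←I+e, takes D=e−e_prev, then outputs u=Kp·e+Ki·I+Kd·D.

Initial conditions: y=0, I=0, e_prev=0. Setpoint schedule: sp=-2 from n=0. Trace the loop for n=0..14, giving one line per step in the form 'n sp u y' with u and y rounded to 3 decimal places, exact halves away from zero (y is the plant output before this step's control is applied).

0 -2 -1.500 0.000
1 -2 -1.938 -0.750
2 -2 -2.623 -0.669
3 -2 -3.007 -1.044
4 -2 -3.454 -1.086
5 -2 -3.756 -1.293
6 -2 -4.058 -1.361
7 -2 -4.285 -1.485
8 -2 -4.495 -1.549
9 -2 -4.661 -1.628
10 -2 -4.809 -1.679
11 -2 -4.929 -1.733
12 -2 -5.033 -1.771
13 -2 -5.120 -1.808
14 -2 -5.195 -1.837

(exact arithmetic carried between steps; '≈' marks a value shown rounded to 6 d.p. or computed from one; I and e_prev carry over from the previous line; the table rounds u and y to 3 d.p., halves away from zero)
n=0: y=0, sp=-2, e=sp−y=-2; I=-2, D=e−e_prev=-2; u=1/4·(-2)+1/2·(-2)+0·(-2)=-1.5; next y=-2/5·0+1/2·(-1.5)=-0.75
n=1: y=-0.75, sp=-2, e=sp−y=-1.25; I=-3.25, D=e−e_prev=0.75; u=1/4·(-1.25)+1/2·(-3.25)+0·0.75=-1.9375; next y=-2/5·(-0.75)+1/2·(-1.9375)=-0.66875
n=2: y=-0.66875, sp=-2, e=sp−y=-1.33125; I=-4.58125, D=e−e_prev=-0.08125; u=1/4·(-1.33125)+1/2·(-4.58125)+0·(-0.08125)≈-2.623438; next y=-2/5·(-0.66875)+1/2·(-2.623438)≈-1.044219
n=3: y≈-1.044219, sp=-2, e=sp−y≈-0.955781; I≈-5.537031, D=e−e_prev≈0.375469; u=1/4·(-0.955781)+1/2·(-5.537031)+0·0.375469≈-3.007461; next y=-2/5·(-1.044219)+1/2·(-3.007461)≈-1.086043
n=4: y≈-1.086043, sp=-2, e=sp−y≈-0.913957; I≈-6.450988, D=e−e_prev≈0.041824; u=1/4·(-0.913957)+1/2·(-6.450988)+0·0.041824≈-3.453983; next y=-2/5·(-1.086043)+1/2·(-3.453983)≈-1.292575
n=5: y≈-1.292575, sp=-2, e=sp−y≈-0.707425; I≈-7.158414, D=e−e_prev≈0.206532; u=1/4·(-0.707425)+1/2·(-7.158414)+0·0.206532≈-3.756063; next y=-2/5·(-1.292575)+1/2·(-3.756063)≈-1.361002
n=6: y≈-1.361002, sp=-2, e=sp−y≈-0.638998; I≈-7.797412, D=e−e_prev≈0.068427; u=1/4·(-0.638998)+1/2·(-7.797412)+0·0.068427≈-4.058456; next y=-2/5·(-1.361002)+1/2·(-4.058456)≈-1.484827
n=7: y≈-1.484827, sp=-2, e=sp−y≈-0.515173; I≈-8.312585, D=e−e_prev≈0.123825; u=1/4·(-0.515173)+1/2·(-8.312585)+0·0.123825≈-4.285086; next y=-2/5·(-1.484827)+1/2·(-4.285086)≈-1.548612
n=8: y≈-1.548612, sp=-2, e=sp−y≈-0.451388; I≈-8.763973, D=e−e_prev≈0.063785; u=1/4·(-0.451388)+1/2·(-8.763973)+0·0.063785≈-4.494833; next y=-2/5·(-1.548612)+1/2·(-4.494833)≈-1.627972
n=9: y≈-1.627972, sp=-2, e=sp−y≈-0.372028; I≈-9.136001, D=e−e_prev≈0.079360; u=1/4·(-0.372028)+1/2·(-9.136001)+0·0.079360≈-4.661008; next y=-2/5·(-1.627972)+1/2·(-4.661008)≈-1.679315
n=10: y≈-1.679315, sp=-2, e=sp−y≈-0.320685; I≈-9.456686, D=e−e_prev≈0.051343; u=1/4·(-0.320685)+1/2·(-9.456686)+0·0.051343≈-4.808514; next y=-2/5·(-1.679315)+1/2·(-4.808514)≈-1.732531
n=11: y≈-1.732531, sp=-2, e=sp−y≈-0.267469; I≈-9.724155, D=e−e_prev≈0.053216; u=1/4·(-0.267469)+1/2·(-9.724155)+0·0.053216≈-4.928945; next y=-2/5·(-1.732531)+1/2·(-4.928945)≈-1.771460
n=12: y≈-1.771460, sp=-2, e=sp−y≈-0.228540; I≈-9.952695, D=e−e_prev≈0.038929; u=1/4·(-0.228540)+1/2·(-9.952695)+0·0.038929≈-5.033483; next y=-2/5·(-1.771460)+1/2·(-5.033483)≈-1.808157
n=13: y≈-1.808157, sp=-2, e=sp−y≈-0.191843; I≈-10.144538, D=e−e_prev≈0.036697; u=1/4·(-0.191843)+1/2·(-10.144538)+0·0.036697≈-5.120230; next y=-2/5·(-1.808157)+1/2·(-5.120230)≈-1.836852
n=14: y≈-1.836852, sp=-2, e=sp−y≈-0.163148; I≈-10.307686, D=e−e_prev≈0.028695; u=1/4·(-0.163148)+1/2·(-10.307686)+0·0.028695≈-5.194630; next y=-2/5·(-1.836852)+1/2·(-5.194630)≈-1.862574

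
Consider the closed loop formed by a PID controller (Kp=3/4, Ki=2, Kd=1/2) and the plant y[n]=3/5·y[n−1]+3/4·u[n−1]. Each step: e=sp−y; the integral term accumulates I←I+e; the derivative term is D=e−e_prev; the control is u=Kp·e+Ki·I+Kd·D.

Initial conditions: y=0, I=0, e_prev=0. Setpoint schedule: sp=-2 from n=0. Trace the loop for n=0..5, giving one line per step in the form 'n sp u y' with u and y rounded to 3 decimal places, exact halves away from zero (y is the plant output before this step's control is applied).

0 -2 -6.500 0.000
1 -2 6.344 -4.875
2 -2 -12.144 1.833
3 -2 15.528 -8.008
4 -2 -25.636 6.841
5 -2 35.488 -15.123

(exact arithmetic carried between steps; '≈' marks a value shown rounded to 6 d.p. or computed from one; I and e_prev carry over from the previous line; the table rounds u and y to 3 d.p., halves away from zero)
n=0: y=0, sp=-2, e=sp−y=-2; I=-2, D=e−e_prev=-2; u=3/4·(-2)+2·(-2)+1/2·(-2)=-6.5; next y=3/5·0+3/4·(-6.5)=-4.875
n=1: y=-4.875, sp=-2, e=sp−y=2.875; I=0.875, D=e−e_prev=4.875; u=3/4·2.875+2·0.875+1/2·4.875=6.34375; next y=3/5·(-4.875)+3/4·6.34375≈1.832813
n=2: y≈1.832813, sp=-2, e=sp−y≈-3.832813; I≈-2.957813, D=e−e_prev≈-6.707813; u=3/4·(-3.832813)+2·(-2.957813)+1/2·(-6.707813)≈-12.144141; next y=3/5·1.832813+3/4·(-12.144141)≈-8.008418
n=3: y≈-8.008418, sp=-2, e=sp−y≈6.008418; I≈3.050605, D=e−e_prev≈9.841230; u=3/4·6.008418+2·3.050605+1/2·9.841230≈15.528140; next y=3/5·(-8.008418)+3/4·15.528140≈6.841054
n=4: y≈6.841054, sp=-2, e=sp−y≈-8.841054; I≈-5.790448, D=e−e_prev≈-14.849472; u=3/4·(-8.841054)+2·(-5.790448)+1/2·(-14.849472)≈-25.636423; next y=3/5·6.841054+3/4·(-25.636423)≈-15.122685
n=5: y≈-15.122685, sp=-2, e=sp−y≈13.122685; I≈7.332237, D=e−e_prev≈21.963739; u=3/4·13.122685+2·7.332237+1/2·21.963739≈35.488357; next y=3/5·(-15.122685)+3/4·35.488357≈17.542657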